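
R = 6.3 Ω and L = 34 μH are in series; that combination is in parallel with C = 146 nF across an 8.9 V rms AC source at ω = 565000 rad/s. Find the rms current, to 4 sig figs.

X_L = ωL = 19.21 Ω
X_C = 1/(ωC) = 12.12 Ω
Branch 1 (R+jX_L): Z₁ = 6.300 + j19.21 Ω, |Z₁| = 20.22 Ω
Branch 2 (−jX_C): Z₂ = −j12.12 Ω
Parallel: Z = Z₁Z₂/(Z₁+Z₂), |Z| = 25.85 Ω, ∠Z = -66.52°
I = V/|Z| = 8.9/25.85 = 344.4 mA

344.4 mA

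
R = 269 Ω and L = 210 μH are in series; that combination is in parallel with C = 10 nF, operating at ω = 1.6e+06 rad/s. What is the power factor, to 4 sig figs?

X_L = ωL = 336.0 Ω
X_C = 1/(ωC) = 62.50 Ω
Branch 1 (R+jX_L): Z₁ = 269.0 + j336.0 Ω, |Z₁| = 430.4 Ω
Branch 2 (−jX_C): Z₂ = −j62.50 Ω
Parallel: Z = Z₁Z₂/(Z₁+Z₂), |Z| = 70.12 Ω, ∠Z = -84.16°
cos φ = cos(-84.16°) = 0.1018

0.1018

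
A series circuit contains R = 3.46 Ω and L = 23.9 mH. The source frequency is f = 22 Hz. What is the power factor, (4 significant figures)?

0.7233

ω = 2πf = 138.2 rad/s
X_L = ωL = 3.304 Ω
Z = 3.460 + j3.304 Ω
|Z| = √(3.460² + 3.304²) = 4.784 Ω
∠Z = arctan(3.304/3.460) = 43.68°
cos φ = cos(43.68°) = 0.7233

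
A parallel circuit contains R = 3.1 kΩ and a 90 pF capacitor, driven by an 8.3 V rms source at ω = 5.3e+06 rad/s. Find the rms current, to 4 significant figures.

4.779 mA

X_C = 1/(ωC) = 2096 Ω
Parallel: admittances add. Y = 1/R + jωC
Y = (0.0003226 + j0.0004770) S
|Y| = 0.0005758 S → |Z| = 1/|Y| = 1737 Ω, ∠Z = −∠Y = -55.93°
I = V/|Z| = 8.3/1737 = 4.779 mA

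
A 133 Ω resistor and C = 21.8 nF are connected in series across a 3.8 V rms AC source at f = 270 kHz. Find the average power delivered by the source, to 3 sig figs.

104 mW

ω = 2πf = 1.696e+06 rad/s
X_C = 1/(ωC) = 27.0 Ω
Z = 133 − j27.0 Ω
|Z| = √(133² + 27.0²) = 136 Ω
∠Z = arctan(-27.0/133) = -11.5°
I = V/|Z| = 28.0 mA
P = VI cos φ = 3.8 × 0.0280 × cos(-11.5°) = 104 mW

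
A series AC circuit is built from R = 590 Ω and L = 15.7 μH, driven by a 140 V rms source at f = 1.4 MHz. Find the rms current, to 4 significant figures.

231.0 mA

ω = 2πf = 8.796e+06 rad/s
X_L = ωL = 138.1 Ω
Z = 590.0 + j138.1 Ω
|Z| = √(590.0² + 138.1²) = 605.9 Ω
I = V/|Z| = 140/605.9 = 231.0 mA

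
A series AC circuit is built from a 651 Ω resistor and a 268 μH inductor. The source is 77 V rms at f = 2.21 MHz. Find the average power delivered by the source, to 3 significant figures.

ω = 2πf = 1.389e+07 rad/s
X_L = ωL = 3720 Ω
Z = 651 + j3720 Ω
|Z| = √(651² + 3720²) = 3780 Ω
∠Z = arctan(3720/651) = 80.1°
I = V/|Z| = 20.4 mA
P = VI cos φ = 77 × 0.0204 × cos(80.1°) = 270 mW

270 mW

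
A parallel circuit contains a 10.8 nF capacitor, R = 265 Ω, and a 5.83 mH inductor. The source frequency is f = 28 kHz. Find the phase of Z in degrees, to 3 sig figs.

ω = 2πf = 175900 rad/s
X_L = ωL = 1030 Ω
X_C = 1/(ωC) = 526 Ω
Parallel: admittances add. Y = 1/R + 1/(jωL) + jωC
Y = (0.00377 + j0.000925) S
|Y| = 0.00389 S → |Z| = 1/|Y| = 257 Ω, ∠Z = −∠Y = -13.8°

-13.8°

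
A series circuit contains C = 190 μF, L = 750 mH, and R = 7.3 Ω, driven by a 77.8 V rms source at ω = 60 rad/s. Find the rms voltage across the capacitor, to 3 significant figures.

X_L = ωL = 45.0 Ω
X_C = 1/(ωC) = 87.7 Ω
Net reactance X = X_L − X_C = -42.7 Ω
Z = 7.30 − j42.7 Ω
|Z| = √(7.30² + 42.7²) = 43.3 Ω
I = V/|Z| = 1.80 A
V_C = I·|Z_C| = 1.80 × 87.7 = 157 V

157 V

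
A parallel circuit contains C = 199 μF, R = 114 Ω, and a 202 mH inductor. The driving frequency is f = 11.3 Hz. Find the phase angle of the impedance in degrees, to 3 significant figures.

81.0°

ω = 2πf = 71.00 rad/s
X_L = ωL = 14.3 Ω
X_C = 1/(ωC) = 70.8 Ω
Parallel: admittances add. Y = 1/R + 1/(jωL) + jωC
Y = (0.00877 − j0.0556) S
|Y| = 0.0563 S → |Z| = 1/|Y| = 17.8 Ω, ∠Z = −∠Y = 81.0°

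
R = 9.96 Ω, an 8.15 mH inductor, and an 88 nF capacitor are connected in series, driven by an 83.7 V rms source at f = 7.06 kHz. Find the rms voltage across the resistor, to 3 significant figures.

ω = 2πf = 44360 rad/s
X_L = ωL = 362 Ω
X_C = 1/(ωC) = 256 Ω
Net reactance X = X_L − X_C = 105 Ω
Z = 9.96 + j105 Ω
|Z| = √(9.96² + 105²) = 106 Ω
I = V/|Z| = 791 mA
V_R = I·|Z_R| = 0.791 × 9.96 = 7.88 V

7.88 V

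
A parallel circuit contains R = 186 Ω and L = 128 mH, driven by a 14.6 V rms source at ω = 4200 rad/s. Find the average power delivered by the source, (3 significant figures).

X_L = ωL = 538 Ω
Parallel: admittances add. Y = 1/R + 1/(jωL)
Y = (0.00538 − j0.00186) S
|Y| = 0.00569 S → |Z| = 1/|Y| = 176 Ω, ∠Z = −∠Y = 19.1°
I = V/|Z| = 83.1 mA
P = VI cos φ = 14.6 × 0.0831 × cos(19.1°) = 1.15 W

1.15 W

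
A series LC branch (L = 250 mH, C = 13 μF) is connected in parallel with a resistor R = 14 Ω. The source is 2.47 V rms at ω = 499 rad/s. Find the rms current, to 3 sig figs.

195 mA

X_L = ωL = 125 Ω
X_C = 1/(ωC) = 154 Ω
Branch 1: Z₁ = R = 14.0 Ω
Branch 2 (series LC): Z₂ = j(X_L − X_C) = −j29.4 Ω
Parallel: Z = Z₁Z₂/(Z₁+Z₂), |Z| = 12.6 Ω, ∠Z = -25.5°
I = V/|Z| = 2.47/12.6 = 195 mA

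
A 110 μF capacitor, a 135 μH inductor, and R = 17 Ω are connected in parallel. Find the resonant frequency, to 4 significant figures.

ω₀ = 1/√(LC) = 1/√(0.000135 × 0.00011) = 8206 rad/s
f₀ = ω₀/(2π) = 1.306 kHz

1.306 kHz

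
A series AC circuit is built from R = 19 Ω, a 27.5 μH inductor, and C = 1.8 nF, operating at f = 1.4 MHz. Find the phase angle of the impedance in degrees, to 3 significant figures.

83.9°

ω = 2πf = 8.796e+06 rad/s
X_L = ωL = 242 Ω
X_C = 1/(ωC) = 63.2 Ω
Net reactance X = X_L − X_C = 179 Ω
Z = 19.0 + j179 Ω
|Z| = √(19.0² + 179²) = 180 Ω
∠Z = arctan(179/19.0) = 83.9°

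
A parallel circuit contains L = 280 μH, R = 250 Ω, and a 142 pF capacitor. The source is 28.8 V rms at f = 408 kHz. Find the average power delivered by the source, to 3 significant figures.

ω = 2πf = 2.564e+06 rad/s
X_L = ωL = 718 Ω
X_C = 1/(ωC) = 2750 Ω
Parallel: admittances add. Y = 1/R + 1/(jωL) + jωC
Y = (0.00400 − j0.00103) S
|Y| = 0.00413 S → |Z| = 1/|Y| = 242 Ω, ∠Z = −∠Y = 14.4°
I = V/|Z| = 119 mA
P = VI cos φ = 28.8 × 0.119 × cos(14.4°) = 3.32 W

3.32 W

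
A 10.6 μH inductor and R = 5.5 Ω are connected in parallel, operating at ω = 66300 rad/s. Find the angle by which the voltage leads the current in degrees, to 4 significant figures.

82.72°

X_L = ωL = 0.7028 Ω
Parallel: admittances add. Y = 1/R + 1/(jωL)
Y = (0.1818 − j1.423) S
|Y| = 1.434 S → |Z| = 1/|Y| = 0.6971 Ω, ∠Z = −∠Y = 82.72°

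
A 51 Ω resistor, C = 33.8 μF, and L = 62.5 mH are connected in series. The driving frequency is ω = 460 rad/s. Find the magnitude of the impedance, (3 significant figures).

62.2 Ω

X_L = ωL = 28.8 Ω
X_C = 1/(ωC) = 64.3 Ω
Net reactance X = X_L − X_C = -35.6 Ω
Z = 51.0 − j35.6 Ω
|Z| = √(51.0² + 35.6²) = 62.2 Ω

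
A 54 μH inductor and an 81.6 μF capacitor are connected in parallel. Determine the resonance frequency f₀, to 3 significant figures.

2.40 kHz

ω₀ = 1/√(LC) = 1/√(5.4e-05 × 8.16e-05) = 15060 rad/s
f₀ = ω₀/(2π) = 2.40 kHz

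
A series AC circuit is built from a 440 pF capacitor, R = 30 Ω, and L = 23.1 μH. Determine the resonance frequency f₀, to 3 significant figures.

1.58 MHz

ω₀ = 1/√(LC) = 1/√(2.31e-05 × 4.4e-10) = 9.919e+06 rad/s
f₀ = ω₀/(2π) = 1.58 MHz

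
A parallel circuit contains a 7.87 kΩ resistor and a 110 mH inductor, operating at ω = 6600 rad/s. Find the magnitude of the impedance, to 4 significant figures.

X_L = ωL = 726.0 Ω
Parallel: admittances add. Y = 1/R + 1/(jωL)
Y = (0.0001271 − j0.001377) S
|Y| = 0.001383 S → |Z| = 1/|Y| = 722.9 Ω, ∠Z = −∠Y = 84.73°

722.9 Ω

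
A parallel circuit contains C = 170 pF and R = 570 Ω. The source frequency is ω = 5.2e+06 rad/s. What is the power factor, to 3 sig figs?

0.893

X_C = 1/(ωC) = 1130 Ω
Parallel: admittances add. Y = 1/R + jωC
Y = (0.00175 + j0.000884) S
|Y| = 0.00196 S → |Z| = 1/|Y| = 509 Ω, ∠Z = −∠Y = -26.7°
cos φ = cos(-26.7°) = 0.893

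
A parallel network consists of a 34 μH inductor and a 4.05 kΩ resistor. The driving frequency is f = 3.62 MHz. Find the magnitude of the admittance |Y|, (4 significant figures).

ω = 2πf = 2.275e+07 rad/s
X_L = ωL = 773.3 Ω
Parallel: admittances add. Y = 1/R + 1/(jωL)
Y = (0.0002469 − j0.001293) S
|Y| = 0.001316 S → |Z| = 1/|Y| = 759.6 Ω, ∠Z = −∠Y = 79.19°

1.316 mS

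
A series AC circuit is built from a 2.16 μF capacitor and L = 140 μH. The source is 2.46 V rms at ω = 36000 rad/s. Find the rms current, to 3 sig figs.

315 mA

X_L = ωL = 5.04 Ω
X_C = 1/(ωC) = 12.9 Ω
Net reactance X = X_L − X_C = -7.82 Ω
Z = − j7.82 Ω
|Z| = √(0² + 7.82²) = 7.82 Ω
I = V/|Z| = 2.46/7.82 = 315 mA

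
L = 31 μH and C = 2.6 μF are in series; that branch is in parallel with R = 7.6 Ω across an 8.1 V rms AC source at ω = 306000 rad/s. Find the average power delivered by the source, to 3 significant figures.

X_L = ωL = 9.49 Ω
X_C = 1/(ωC) = 1.26 Ω
Branch 1: Z₁ = R = 7.60 Ω
Branch 2 (series LC): Z₂ = j(X_L − X_C) = j8.23 Ω
Parallel: Z = Z₁Z₂/(Z₁+Z₂), |Z| = 5.58 Ω, ∠Z = 42.7°
I = V/|Z| = 1.45 A
P = VI cos φ = 8.1 × 1.45 × cos(42.7°) = 8.63 W

8.63 W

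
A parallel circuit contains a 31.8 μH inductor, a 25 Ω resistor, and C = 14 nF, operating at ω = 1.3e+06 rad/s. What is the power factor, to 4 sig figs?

0.9890

X_L = ωL = 41.34 Ω
X_C = 1/(ωC) = 54.95 Ω
Parallel: admittances add. Y = 1/R + 1/(jωL) + jωC
Y = (0.04000 − j0.005990) S
|Y| = 0.04045 S → |Z| = 1/|Y| = 24.72 Ω, ∠Z = −∠Y = 8.516°
cos φ = cos(8.516°) = 0.9890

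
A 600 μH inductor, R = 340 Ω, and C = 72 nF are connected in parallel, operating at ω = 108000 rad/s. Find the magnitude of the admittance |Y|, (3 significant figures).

8.20 mS

X_L = ωL = 64.8 Ω
X_C = 1/(ωC) = 129 Ω
Parallel: admittances add. Y = 1/R + 1/(jωL) + jωC
Y = (0.00294 − j0.00766) S
|Y| = 0.00820 S → |Z| = 1/|Y| = 122 Ω, ∠Z = −∠Y = 69.0°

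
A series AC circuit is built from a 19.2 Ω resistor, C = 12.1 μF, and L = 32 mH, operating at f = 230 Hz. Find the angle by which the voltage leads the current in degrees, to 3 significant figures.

ω = 2πf = 1445 rad/s
X_L = ωL = 46.2 Ω
X_C = 1/(ωC) = 57.2 Ω
Net reactance X = X_L − X_C = -10.9 Ω
Z = 19.2 − j10.9 Ω
|Z| = √(19.2² + 10.9²) = 22.1 Ω
∠Z = arctan(-10.9/19.2) = -29.7°

-29.7°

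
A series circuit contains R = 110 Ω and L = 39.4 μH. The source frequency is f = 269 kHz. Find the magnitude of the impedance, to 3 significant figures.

129 Ω

ω = 2πf = 1.69e+06 rad/s
X_L = ωL = 66.6 Ω
Z = 110 + j66.6 Ω
|Z| = √(110² + 66.6²) = 129 Ω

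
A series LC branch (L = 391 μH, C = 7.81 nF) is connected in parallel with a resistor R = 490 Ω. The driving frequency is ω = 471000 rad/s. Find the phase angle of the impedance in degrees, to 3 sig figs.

-79.9°

X_L = ωL = 184 Ω
X_C = 1/(ωC) = 272 Ω
Branch 1: Z₁ = R = 490 Ω
Branch 2 (series LC): Z₂ = j(X_L − X_C) = −j87.7 Ω
Parallel: Z = Z₁Z₂/(Z₁+Z₂), |Z| = 86.3 Ω, ∠Z = -79.9°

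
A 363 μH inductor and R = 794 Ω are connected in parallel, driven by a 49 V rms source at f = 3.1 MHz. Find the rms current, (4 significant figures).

62.10 mA

ω = 2πf = 1.948e+07 rad/s
X_L = ωL = 7070 Ω
Parallel: admittances add. Y = 1/R + 1/(jωL)
Y = (0.001259 − j0.0001414) S
|Y| = 0.001267 S → |Z| = 1/|Y| = 789.0 Ω, ∠Z = −∠Y = 6.407°
I = V/|Z| = 49/789.0 = 62.10 mA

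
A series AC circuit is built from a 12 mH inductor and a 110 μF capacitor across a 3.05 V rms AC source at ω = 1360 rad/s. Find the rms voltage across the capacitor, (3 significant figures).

X_L = ωL = 16.3 Ω
X_C = 1/(ωC) = 6.68 Ω
Net reactance X = X_L − X_C = 9.64 Ω
Z = j9.64 Ω
|Z| = √(0² + 9.64²) = 9.64 Ω
I = V/|Z| = 317 mA
V_C = I·|Z_C| = 0.317 × 6.68 = 2.12 V

2.12 V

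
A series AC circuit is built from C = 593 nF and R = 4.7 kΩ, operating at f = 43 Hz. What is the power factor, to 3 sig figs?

ω = 2πf = 270.2 rad/s
X_C = 1/(ωC) = 6240 Ω
Z = 4700 − j6240 Ω
|Z| = √(4700² + 6240²) = 7810 Ω
∠Z = arctan(-6240/4700) = -53.0°
cos φ = cos(-53.0°) = 0.602

0.602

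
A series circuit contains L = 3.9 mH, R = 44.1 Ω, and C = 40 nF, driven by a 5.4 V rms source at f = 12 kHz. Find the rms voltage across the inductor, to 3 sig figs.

27.4 V

ω = 2πf = 75400 rad/s
X_L = ωL = 294 Ω
X_C = 1/(ωC) = 332 Ω
Net reactance X = X_L − X_C = -37.5 Ω
Z = 44.1 − j37.5 Ω
|Z| = √(44.1² + 37.5²) = 57.9 Ω
I = V/|Z| = 93.3 mA
V_L = I·|Z_L| = 0.0933 × 294 = 27.4 V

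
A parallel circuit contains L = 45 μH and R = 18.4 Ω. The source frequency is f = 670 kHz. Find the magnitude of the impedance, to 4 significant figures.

ω = 2πf = 4.21e+06 rad/s
X_L = ωL = 189.4 Ω
Parallel: admittances add. Y = 1/R + 1/(jωL)
Y = (0.05435 − j0.005279) S
|Y| = 0.05460 S → |Z| = 1/|Y| = 18.31 Ω, ∠Z = −∠Y = 5.548°

18.31 Ω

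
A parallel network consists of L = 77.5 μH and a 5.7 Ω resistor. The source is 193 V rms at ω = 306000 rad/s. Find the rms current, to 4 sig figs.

34.82 A

X_L = ωL = 23.71 Ω
Parallel: admittances add. Y = 1/R + 1/(jωL)
Y = (0.1754 − j0.04217) S
|Y| = 0.1804 S → |Z| = 1/|Y| = 5.542 Ω, ∠Z = −∠Y = 13.51°
I = V/|Z| = 193/5.542 = 34.82 A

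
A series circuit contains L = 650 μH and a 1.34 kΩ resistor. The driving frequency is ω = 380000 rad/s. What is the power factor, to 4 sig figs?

X_L = ωL = 247.0 Ω
Z = 1340 + j247.0 Ω
|Z| = √(1340² + 247.0²) = 1363 Ω
∠Z = arctan(247.0/1340) = 10.44°
cos φ = cos(10.44°) = 0.9834

0.9834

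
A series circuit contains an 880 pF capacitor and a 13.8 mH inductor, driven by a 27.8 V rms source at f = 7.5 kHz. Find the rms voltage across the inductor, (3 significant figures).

0.770 V

ω = 2πf = 47120 rad/s
X_L = ωL = 650 Ω
X_C = 1/(ωC) = 24100 Ω
Net reactance X = X_L − X_C = -23500 Ω
Z = − j23500 Ω
|Z| = √(0² + 23500²) = 23500 Ω
I = V/|Z| = 1.18 mA
V_L = I·|Z_L| = 0.00118 × 650 = 0.770 V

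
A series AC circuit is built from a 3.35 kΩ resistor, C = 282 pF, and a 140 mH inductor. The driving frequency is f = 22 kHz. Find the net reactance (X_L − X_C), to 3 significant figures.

-6300 Ω

ω = 2πf = 138200 rad/s
X_L = ωL = 19400 Ω
X_C = 1/(ωC) = 25700 Ω
X = 19400 − 25700 = -6300 Ω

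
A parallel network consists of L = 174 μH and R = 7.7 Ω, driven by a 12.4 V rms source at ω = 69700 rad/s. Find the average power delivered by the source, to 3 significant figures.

X_L = ωL = 12.1 Ω
Parallel: admittances add. Y = 1/R + 1/(jωL)
Y = (0.130 − j0.0825) S
|Y| = 0.154 S → |Z| = 1/|Y| = 6.50 Ω, ∠Z = −∠Y = 32.4°
I = V/|Z| = 1.91 A
P = VI cos φ = 12.4 × 1.91 × cos(32.4°) = 20.0 W

20.0 W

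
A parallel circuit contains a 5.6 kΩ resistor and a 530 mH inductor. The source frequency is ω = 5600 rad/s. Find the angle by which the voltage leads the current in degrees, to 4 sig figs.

62.08°

X_L = ωL = 2968 Ω
Parallel: admittances add. Y = 1/R + 1/(jωL)
Y = (0.0001786 − j0.0003369) S
|Y| = 0.0003813 S → |Z| = 1/|Y| = 2622 Ω, ∠Z = −∠Y = 62.08°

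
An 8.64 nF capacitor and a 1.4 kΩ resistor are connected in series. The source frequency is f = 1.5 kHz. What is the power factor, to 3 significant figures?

ω = 2πf = 9425 rad/s
X_C = 1/(ωC) = 12300 Ω
Z = 1400 − j12300 Ω
|Z| = √(1400² + 12300²) = 12400 Ω
∠Z = arctan(-12300/1400) = -83.5°
cos φ = cos(-83.5°) = 0.113

0.113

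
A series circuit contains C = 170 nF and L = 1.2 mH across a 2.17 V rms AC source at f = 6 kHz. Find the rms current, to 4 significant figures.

ω = 2πf = 37700 rad/s
X_L = ωL = 45.24 Ω
X_C = 1/(ωC) = 156.0 Ω
Net reactance X = X_L − X_C = -110.8 Ω
Z = − j110.8 Ω
|Z| = √(0² + 110.8²) = 110.8 Ω
I = V/|Z| = 2.17/110.8 = 19.59 mA

19.59 mA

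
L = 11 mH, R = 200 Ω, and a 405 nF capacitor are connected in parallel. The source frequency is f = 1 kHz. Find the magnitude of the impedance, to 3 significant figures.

ω = 2πf = 6283 rad/s
X_L = ωL = 69.1 Ω
X_C = 1/(ωC) = 393 Ω
Parallel: admittances add. Y = 1/R + 1/(jωL) + jωC
Y = (0.00500 − j0.0119) S
|Y| = 0.0129 S → |Z| = 1/|Y| = 77.3 Ω, ∠Z = −∠Y = 67.3°

77.3 Ω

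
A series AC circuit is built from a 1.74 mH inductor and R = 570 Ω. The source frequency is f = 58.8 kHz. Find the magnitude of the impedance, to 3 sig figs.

859 Ω

ω = 2πf = 369500 rad/s
X_L = ωL = 643 Ω
Z = 570 + j643 Ω
|Z| = √(570² + 643²) = 859 Ω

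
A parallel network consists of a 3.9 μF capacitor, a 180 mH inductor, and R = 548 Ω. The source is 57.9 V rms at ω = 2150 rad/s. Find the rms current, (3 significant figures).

352 mA

X_L = ωL = 387 Ω
X_C = 1/(ωC) = 119 Ω
Parallel: admittances add. Y = 1/R + 1/(jωL) + jωC
Y = (0.00182 + j0.00580) S
|Y| = 0.00608 S → |Z| = 1/|Y| = 164 Ω, ∠Z = −∠Y = -72.5°
I = V/|Z| = 57.9/164 = 352 mA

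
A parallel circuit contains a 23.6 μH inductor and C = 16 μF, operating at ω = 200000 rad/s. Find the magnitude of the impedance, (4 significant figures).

0.3347 Ω

X_L = ωL = 4.720 Ω
X_C = 1/(ωC) = 0.3125 Ω
Parallel: admittances add. Y = 1/(jωL) + jωC
Y = (0 + j2.988) S
|Y| = 2.988 S → |Z| = 1/|Y| = 0.3347 Ω, ∠Z = −∠Y = -90.00°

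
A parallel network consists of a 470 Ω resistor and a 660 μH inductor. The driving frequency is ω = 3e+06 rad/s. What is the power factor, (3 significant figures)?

0.973

X_L = ωL = 1980 Ω
Parallel: admittances add. Y = 1/R + 1/(jωL)
Y = (0.00213 − j0.000505) S
|Y| = 0.00219 S → |Z| = 1/|Y| = 457 Ω, ∠Z = −∠Y = 13.4°
cos φ = cos(13.4°) = 0.973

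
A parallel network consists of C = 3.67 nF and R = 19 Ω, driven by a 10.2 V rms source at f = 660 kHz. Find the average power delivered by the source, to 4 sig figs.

ω = 2πf = 4.147e+06 rad/s
X_C = 1/(ωC) = 65.71 Ω
Parallel: admittances add. Y = 1/R + jωC
Y = (0.05263 + j0.01522) S
|Y| = 0.05479 S → |Z| = 1/|Y| = 18.25 Ω, ∠Z = −∠Y = -16.13°
I = V/|Z| = 558.8 mA
P = VI cos φ = 10.2 × 0.5588 × cos(-16.13°) = 5.476 W

5.476 W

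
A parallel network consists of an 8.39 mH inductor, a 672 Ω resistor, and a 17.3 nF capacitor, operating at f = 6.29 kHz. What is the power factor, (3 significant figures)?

0.538

ω = 2πf = 39520 rad/s
X_L = ωL = 332 Ω
X_C = 1/(ωC) = 1460 Ω
Parallel: admittances add. Y = 1/R + 1/(jωL) + jωC
Y = (0.00149 − j0.00233) S
|Y| = 0.00277 S → |Z| = 1/|Y| = 361 Ω, ∠Z = −∠Y = 57.5°
cos φ = cos(57.5°) = 0.538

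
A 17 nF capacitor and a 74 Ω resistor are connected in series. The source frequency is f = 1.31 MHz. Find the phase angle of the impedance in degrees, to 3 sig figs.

ω = 2πf = 8.231e+06 rad/s
X_C = 1/(ωC) = 7.15 Ω
Z = 74.0 − j7.15 Ω
|Z| = √(74.0² + 7.15²) = 74.3 Ω
∠Z = arctan(-7.15/74.0) = -5.52°

-5.52°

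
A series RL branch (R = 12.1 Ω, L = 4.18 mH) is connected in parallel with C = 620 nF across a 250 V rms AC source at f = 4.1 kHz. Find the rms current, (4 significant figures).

ω = 2πf = 25760 rad/s
X_L = ωL = 107.7 Ω
X_C = 1/(ωC) = 62.61 Ω
Branch 1 (R+jX_L): Z₁ = 12.10 + j107.7 Ω, |Z₁| = 108.4 Ω
Branch 2 (−jX_C): Z₂ = −j62.61 Ω
Parallel: Z = Z₁Z₂/(Z₁+Z₂), |Z| = 145.4 Ω, ∠Z = -81.38°
I = V/|Z| = 250/145.4 = 1.720 A

1.720 A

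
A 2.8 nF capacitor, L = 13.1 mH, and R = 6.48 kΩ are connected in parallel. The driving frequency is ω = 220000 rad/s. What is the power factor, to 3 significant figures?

X_L = ωL = 2880 Ω
X_C = 1/(ωC) = 1620 Ω
Parallel: admittances add. Y = 1/R + 1/(jωL) + jωC
Y = (0.000154 + j0.000269) S
|Y| = 0.000310 S → |Z| = 1/|Y| = 3220 Ω, ∠Z = −∠Y = -60.2°
cos φ = cos(-60.2°) = 0.498

0.498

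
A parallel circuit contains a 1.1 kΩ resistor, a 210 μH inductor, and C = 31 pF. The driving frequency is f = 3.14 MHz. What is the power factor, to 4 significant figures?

ω = 2πf = 1.973e+07 rad/s
X_L = ωL = 4143 Ω
X_C = 1/(ωC) = 1635 Ω
Parallel: admittances add. Y = 1/R + 1/(jωL) + jωC
Y = (0.0009091 + j0.0003702) S
|Y| = 0.0009816 S → |Z| = 1/|Y| = 1019 Ω, ∠Z = −∠Y = -22.16°
cos φ = cos(-22.16°) = 0.9261

0.9261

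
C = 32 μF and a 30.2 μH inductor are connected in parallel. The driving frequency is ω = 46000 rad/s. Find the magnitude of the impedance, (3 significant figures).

X_L = ωL = 1.39 Ω
X_C = 1/(ωC) = 0.679 Ω
Parallel: admittances add. Y = 1/(jωL) + jωC
Y = (0 + j0.752) S
|Y| = 0.752 S → |Z| = 1/|Y| = 1.33 Ω, ∠Z = −∠Y = -90.0°

1.33 Ω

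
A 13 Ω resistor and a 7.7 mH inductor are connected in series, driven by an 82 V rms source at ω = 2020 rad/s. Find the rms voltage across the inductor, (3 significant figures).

62.9 V

X_L = ωL = 15.6 Ω
Z = 13.0 + j15.6 Ω
|Z| = √(13.0² + 15.6²) = 20.3 Ω
I = V/|Z| = 4.05 A
V_L = I·|Z_L| = 4.05 × 15.6 = 62.9 V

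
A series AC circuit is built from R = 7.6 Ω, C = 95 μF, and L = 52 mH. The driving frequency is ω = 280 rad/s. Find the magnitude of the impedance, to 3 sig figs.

X_L = ωL = 14.6 Ω
X_C = 1/(ωC) = 37.6 Ω
Net reactance X = X_L − X_C = -23.0 Ω
Z = 7.60 − j23.0 Ω
|Z| = √(7.60² + 23.0²) = 24.3 Ω

24.3 Ω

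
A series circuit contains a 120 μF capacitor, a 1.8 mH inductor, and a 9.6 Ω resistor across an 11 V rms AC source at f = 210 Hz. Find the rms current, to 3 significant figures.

ω = 2πf = 1319 rad/s
X_L = ωL = 2.38 Ω
X_C = 1/(ωC) = 6.32 Ω
Net reactance X = X_L − X_C = -3.94 Ω
Z = 9.60 − j3.94 Ω
|Z| = √(9.60² + 3.94²) = 10.4 Ω
I = V/|Z| = 11/10.4 = 1.06 A

1.06 A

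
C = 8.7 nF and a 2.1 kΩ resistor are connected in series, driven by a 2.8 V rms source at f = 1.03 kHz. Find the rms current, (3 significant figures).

ω = 2πf = 6472 rad/s
X_C = 1/(ωC) = 17800 Ω
Z = 2100 − j17800 Ω
|Z| = √(2100² + 17800²) = 17900 Ω
I = V/|Z| = 2.8/17900 = 157 μA

157 μA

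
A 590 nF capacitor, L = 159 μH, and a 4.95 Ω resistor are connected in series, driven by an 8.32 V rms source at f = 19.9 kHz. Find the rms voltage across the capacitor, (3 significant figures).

14.0 V

ω = 2πf = 125000 rad/s
X_L = ωL = 19.9 Ω
X_C = 1/(ωC) = 13.6 Ω
Net reactance X = X_L − X_C = 6.33 Ω
Z = 4.95 + j6.33 Ω
|Z| = √(4.95² + 6.33²) = 8.03 Ω
I = V/|Z| = 1.04 A
V_C = I·|Z_C| = 1.04 × 13.6 = 14.0 V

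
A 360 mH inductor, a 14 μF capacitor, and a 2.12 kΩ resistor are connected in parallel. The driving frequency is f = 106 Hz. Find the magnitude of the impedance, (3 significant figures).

ω = 2πf = 666.0 rad/s
X_L = ωL = 240 Ω
X_C = 1/(ωC) = 107 Ω
Parallel: admittances add. Y = 1/R + 1/(jωL) + jωC
Y = (0.000472 + j0.00515) S
|Y| = 0.00518 S → |Z| = 1/|Y| = 193 Ω, ∠Z = −∠Y = -84.8°

193 Ω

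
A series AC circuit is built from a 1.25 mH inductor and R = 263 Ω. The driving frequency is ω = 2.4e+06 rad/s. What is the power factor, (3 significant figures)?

0.0873

X_L = ωL = 3000 Ω
Z = 263 + j3000 Ω
|Z| = √(263² + 3000²) = 3010 Ω
∠Z = arctan(3000/263) = 85.0°
cos φ = cos(85.0°) = 0.0873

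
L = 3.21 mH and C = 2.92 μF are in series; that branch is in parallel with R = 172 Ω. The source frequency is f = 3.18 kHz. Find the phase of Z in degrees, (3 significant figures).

ω = 2πf = 19980 rad/s
X_L = ωL = 64.1 Ω
X_C = 1/(ωC) = 17.1 Ω
Branch 1: Z₁ = R = 172 Ω
Branch 2 (series LC): Z₂ = j(X_L − X_C) = j47.0 Ω
Parallel: Z = Z₁Z₂/(Z₁+Z₂), |Z| = 45.3 Ω, ∠Z = 74.7°

74.7°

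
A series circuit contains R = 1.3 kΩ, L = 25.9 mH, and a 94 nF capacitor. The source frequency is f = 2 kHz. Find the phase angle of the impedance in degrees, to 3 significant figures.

ω = 2πf = 12570 rad/s
X_L = ωL = 325 Ω
X_C = 1/(ωC) = 847 Ω
Net reactance X = X_L − X_C = -521 Ω
Z = 1300 − j521 Ω
|Z| = √(1300² + 521²) = 1400 Ω
∠Z = arctan(-521/1300) = -21.8°

-21.8°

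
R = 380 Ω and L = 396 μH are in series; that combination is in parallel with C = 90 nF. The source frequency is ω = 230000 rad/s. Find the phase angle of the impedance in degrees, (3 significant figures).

-82.9°

X_L = ωL = 91.1 Ω
X_C = 1/(ωC) = 48.3 Ω
Branch 1 (R+jX_L): Z₁ = 380 + j91.1 Ω, |Z₁| = 391 Ω
Branch 2 (−jX_C): Z₂ = −j48.3 Ω
Parallel: Z = Z₁Z₂/(Z₁+Z₂), |Z| = 49.4 Ω, ∠Z = -82.9°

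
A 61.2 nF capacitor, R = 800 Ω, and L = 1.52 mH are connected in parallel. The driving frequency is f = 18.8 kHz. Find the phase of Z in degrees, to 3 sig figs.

-53.0°

ω = 2πf = 118100 rad/s
X_L = ωL = 180 Ω
X_C = 1/(ωC) = 138 Ω
Parallel: admittances add. Y = 1/R + 1/(jωL) + jωC
Y = (0.00125 + j0.00166) S
|Y| = 0.00208 S → |Z| = 1/|Y| = 481 Ω, ∠Z = −∠Y = -53.0°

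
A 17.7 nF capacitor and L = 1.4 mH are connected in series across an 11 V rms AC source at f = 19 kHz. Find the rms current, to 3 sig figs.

ω = 2πf = 119400 rad/s
X_L = ωL = 167 Ω
X_C = 1/(ωC) = 473 Ω
Net reactance X = X_L − X_C = -306 Ω
Z = − j306 Ω
|Z| = √(0² + 306²) = 306 Ω
I = V/|Z| = 11/306 = 35.9 mA

35.9 mA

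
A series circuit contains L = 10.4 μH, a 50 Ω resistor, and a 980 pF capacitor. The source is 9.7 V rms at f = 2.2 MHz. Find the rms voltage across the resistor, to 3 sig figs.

ω = 2πf = 1.382e+07 rad/s
X_L = ωL = 144 Ω
X_C = 1/(ωC) = 73.8 Ω
Net reactance X = X_L − X_C = 69.9 Ω
Z = 50.0 + j69.9 Ω
|Z| = √(50.0² + 69.9²) = 86.0 Ω
I = V/|Z| = 113 mA
V_R = I·|Z_R| = 0.113 × 50.0 = 5.64 V

5.64 V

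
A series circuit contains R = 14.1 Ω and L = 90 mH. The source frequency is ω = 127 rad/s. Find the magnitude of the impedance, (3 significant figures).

X_L = ωL = 11.4 Ω
Z = 14.1 + j11.4 Ω
|Z| = √(14.1² + 11.4²) = 18.2 Ω

18.2 Ω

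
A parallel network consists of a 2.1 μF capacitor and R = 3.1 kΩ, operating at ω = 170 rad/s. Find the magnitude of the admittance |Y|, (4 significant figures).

X_C = 1/(ωC) = 2801 Ω
Parallel: admittances add. Y = 1/R + jωC
Y = (0.0003226 + j0.0003570) S
|Y| = 0.0004812 S → |Z| = 1/|Y| = 2078 Ω, ∠Z = −∠Y = -47.90°

481.2 μS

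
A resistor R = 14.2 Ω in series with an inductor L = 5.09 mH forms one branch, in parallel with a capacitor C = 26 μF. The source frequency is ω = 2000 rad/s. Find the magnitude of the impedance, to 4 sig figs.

X_L = ωL = 10.18 Ω
X_C = 1/(ωC) = 19.23 Ω
Branch 1 (R+jX_L): Z₁ = 14.20 + j10.18 Ω, |Z₁| = 17.47 Ω
Branch 2 (−jX_C): Z₂ = −j19.23 Ω
Parallel: Z = Z₁Z₂/(Z₁+Z₂), |Z| = 19.95 Ω, ∠Z = -21.85°

19.95 Ω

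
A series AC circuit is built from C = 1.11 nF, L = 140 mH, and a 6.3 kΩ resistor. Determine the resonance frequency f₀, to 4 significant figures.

ω₀ = 1/√(LC) = 1/√(0.14 × 1.11e-09) = 80220 rad/s
f₀ = ω₀/(2π) = 12.77 kHz

12.77 kHz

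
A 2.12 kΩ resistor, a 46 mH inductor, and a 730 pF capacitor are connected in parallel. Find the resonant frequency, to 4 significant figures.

27.47 kHz

ω₀ = 1/√(LC) = 1/√(0.046 × 7.3e-10) = 172600 rad/s
f₀ = ω₀/(2π) = 27.47 kHz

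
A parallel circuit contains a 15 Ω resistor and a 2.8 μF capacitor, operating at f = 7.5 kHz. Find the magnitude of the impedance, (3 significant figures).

ω = 2πf = 47120 rad/s
X_C = 1/(ωC) = 7.58 Ω
Parallel: admittances add. Y = 1/R + jωC
Y = (0.0667 + j0.132) S
|Y| = 0.148 S → |Z| = 1/|Y| = 6.76 Ω, ∠Z = −∠Y = -63.2°

6.76 Ω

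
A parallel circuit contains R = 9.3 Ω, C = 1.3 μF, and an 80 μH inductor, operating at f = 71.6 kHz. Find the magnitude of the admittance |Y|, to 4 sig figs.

ω = 2πf = 449900 rad/s
X_L = ωL = 35.99 Ω
X_C = 1/(ωC) = 1.710 Ω
Parallel: admittances add. Y = 1/R + 1/(jωL) + jωC
Y = (0.1075 + j0.5571) S
|Y| = 0.5673 S → |Z| = 1/|Y| = 1.763 Ω, ∠Z = −∠Y = -79.07°

567.3 mS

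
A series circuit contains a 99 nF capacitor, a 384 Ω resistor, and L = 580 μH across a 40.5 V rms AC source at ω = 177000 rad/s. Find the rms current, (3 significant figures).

105 mA

X_L = ωL = 103 Ω
X_C = 1/(ωC) = 57.1 Ω
Net reactance X = X_L − X_C = 45.6 Ω
Z = 384 + j45.6 Ω
|Z| = √(384² + 45.6²) = 387 Ω
I = V/|Z| = 40.5/387 = 105 mA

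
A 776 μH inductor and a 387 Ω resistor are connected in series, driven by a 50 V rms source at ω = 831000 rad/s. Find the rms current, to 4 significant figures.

66.48 mA

X_L = ωL = 644.9 Ω
Z = 387.0 + j644.9 Ω
|Z| = √(387.0² + 644.9²) = 752.1 Ω
I = V/|Z| = 50/752.1 = 66.48 mA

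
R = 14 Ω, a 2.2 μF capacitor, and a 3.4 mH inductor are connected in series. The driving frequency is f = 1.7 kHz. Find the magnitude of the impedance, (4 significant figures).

15.33 Ω

ω = 2πf = 10680 rad/s
X_L = ωL = 36.32 Ω
X_C = 1/(ωC) = 42.55 Ω
Net reactance X = X_L − X_C = -6.238 Ω
Z = 14.00 − j6.238 Ω
|Z| = √(14.00² + 6.238²) = 15.33 Ω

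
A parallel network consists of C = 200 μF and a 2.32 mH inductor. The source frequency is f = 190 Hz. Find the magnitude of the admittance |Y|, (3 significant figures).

122 mS

ω = 2πf = 1194 rad/s
X_L = ωL = 2.77 Ω
X_C = 1/(ωC) = 4.19 Ω
Parallel: admittances add. Y = 1/(jωL) + jωC
Y = (0 − j0.122) S
|Y| = 0.122 S → |Z| = 1/|Y| = 8.18 Ω, ∠Z = −∠Y = 90.0°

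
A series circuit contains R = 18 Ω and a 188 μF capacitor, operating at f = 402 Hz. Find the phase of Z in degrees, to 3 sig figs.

-6.67°

ω = 2πf = 2526 rad/s
X_C = 1/(ωC) = 2.11 Ω
Z = 18.0 − j2.11 Ω
|Z| = √(18.0² + 2.11²) = 18.1 Ω
∠Z = arctan(-2.11/18.0) = -6.67°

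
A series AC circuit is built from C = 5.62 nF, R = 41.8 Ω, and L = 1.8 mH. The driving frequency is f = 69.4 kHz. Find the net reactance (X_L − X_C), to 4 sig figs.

376.8 Ω

ω = 2πf = 436100 rad/s
X_L = ωL = 784.9 Ω
X_C = 1/(ωC) = 408.1 Ω
X = 784.9 − 408.1 = 376.8 Ω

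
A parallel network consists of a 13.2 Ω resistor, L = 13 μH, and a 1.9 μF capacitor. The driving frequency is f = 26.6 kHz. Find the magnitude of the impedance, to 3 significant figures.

ω = 2πf = 167100 rad/s
X_L = ωL = 2.17 Ω
X_C = 1/(ωC) = 3.15 Ω
Parallel: admittances add. Y = 1/R + 1/(jωL) + jωC
Y = (0.0758 − j0.143) S
|Y| = 0.162 S → |Z| = 1/|Y| = 6.19 Ω, ∠Z = −∠Y = 62.0°

6.19 Ω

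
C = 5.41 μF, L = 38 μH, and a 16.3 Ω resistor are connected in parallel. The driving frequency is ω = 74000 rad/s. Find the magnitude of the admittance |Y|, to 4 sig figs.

X_L = ωL = 2.812 Ω
X_C = 1/(ωC) = 2.498 Ω
Parallel: admittances add. Y = 1/R + 1/(jωL) + jωC
Y = (0.06135 + j0.04472) S
|Y| = 0.07592 S → |Z| = 1/|Y| = 13.17 Ω, ∠Z = −∠Y = -36.09°

75.92 mS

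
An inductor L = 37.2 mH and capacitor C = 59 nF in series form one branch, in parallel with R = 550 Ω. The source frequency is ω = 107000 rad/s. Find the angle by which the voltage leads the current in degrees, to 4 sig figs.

X_L = ωL = 3980 Ω
X_C = 1/(ωC) = 158.4 Ω
Branch 1: Z₁ = R = 550.0 Ω
Branch 2 (series LC): Z₂ = j(X_L − X_C) = j3822 Ω
Parallel: Z = Z₁Z₂/(Z₁+Z₂), |Z| = 544.4 Ω, ∠Z = 8.189°

8.189°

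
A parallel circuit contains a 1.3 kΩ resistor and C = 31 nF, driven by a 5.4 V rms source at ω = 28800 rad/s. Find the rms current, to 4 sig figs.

X_C = 1/(ωC) = 1120 Ω
Parallel: admittances add. Y = 1/R + jωC
Y = (0.0007692 + j0.0008928) S
|Y| = 0.001178 S → |Z| = 1/|Y| = 848.6 Ω, ∠Z = −∠Y = -49.25°
I = V/|Z| = 5.4/848.6 = 6.364 mA

6.364 mA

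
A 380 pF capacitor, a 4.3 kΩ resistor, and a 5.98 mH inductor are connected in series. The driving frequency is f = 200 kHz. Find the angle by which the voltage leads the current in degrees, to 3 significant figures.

ω = 2πf = 1.257e+06 rad/s
X_L = ωL = 7510 Ω
X_C = 1/(ωC) = 2090 Ω
Net reactance X = X_L − X_C = 5420 Ω
Z = 4300 + j5420 Ω
|Z| = √(4300² + 5420²) = 6920 Ω
∠Z = arctan(5420/4300) = 51.6°

51.6°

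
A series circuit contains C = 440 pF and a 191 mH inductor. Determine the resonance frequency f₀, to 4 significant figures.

17.36 kHz

ω₀ = 1/√(LC) = 1/√(0.191 × 4.4e-10) = 109100 rad/s
f₀ = ω₀/(2π) = 17.36 kHz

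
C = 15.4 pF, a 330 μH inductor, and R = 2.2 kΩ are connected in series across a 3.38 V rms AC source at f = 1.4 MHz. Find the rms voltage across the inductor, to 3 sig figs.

1.97 V

ω = 2πf = 8.796e+06 rad/s
X_L = ωL = 2900 Ω
X_C = 1/(ωC) = 7380 Ω
Net reactance X = X_L − X_C = -4480 Ω
Z = 2200 − j4480 Ω
|Z| = √(2200² + 4480²) = 4990 Ω
I = V/|Z| = 677 μA
V_L = I·|Z_L| = 0.000677 × 2900 = 1.97 V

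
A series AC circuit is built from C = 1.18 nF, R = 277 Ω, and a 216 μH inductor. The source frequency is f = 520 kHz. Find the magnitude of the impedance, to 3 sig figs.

525 Ω

ω = 2πf = 3.267e+06 rad/s
X_L = ωL = 706 Ω
X_C = 1/(ωC) = 259 Ω
Net reactance X = X_L − X_C = 446 Ω
Z = 277 + j446 Ω
|Z| = √(277² + 446²) = 525 Ω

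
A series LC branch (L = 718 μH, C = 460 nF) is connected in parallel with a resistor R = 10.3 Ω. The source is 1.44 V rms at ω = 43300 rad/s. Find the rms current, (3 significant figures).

X_L = ωL = 31.1 Ω
X_C = 1/(ωC) = 50.2 Ω
Branch 1: Z₁ = R = 10.3 Ω
Branch 2 (series LC): Z₂ = j(X_L − X_C) = −j19.1 Ω
Parallel: Z = Z₁Z₂/(Z₁+Z₂), |Z| = 9.07 Ω, ∠Z = -28.3°
I = V/|Z| = 1.44/9.07 = 159 mA

159 mA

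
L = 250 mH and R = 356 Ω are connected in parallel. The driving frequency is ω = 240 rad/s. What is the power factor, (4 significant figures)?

0.1662

X_L = ωL = 60.00 Ω
Parallel: admittances add. Y = 1/R + 1/(jωL)
Y = (0.002809 − j0.01667) S
|Y| = 0.01690 S → |Z| = 1/|Y| = 59.17 Ω, ∠Z = −∠Y = 80.43°
cos φ = cos(80.43°) = 0.1662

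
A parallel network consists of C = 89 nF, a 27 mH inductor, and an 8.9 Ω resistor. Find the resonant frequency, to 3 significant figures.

3.25 kHz

ω₀ = 1/√(LC) = 1/√(0.027 × 8.9e-08) = 20400 rad/s
f₀ = ω₀/(2π) = 3.25 kHz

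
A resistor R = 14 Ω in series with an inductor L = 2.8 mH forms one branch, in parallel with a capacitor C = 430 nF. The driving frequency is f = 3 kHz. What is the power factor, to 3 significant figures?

ω = 2πf = 18850 rad/s
X_L = ωL = 52.8 Ω
X_C = 1/(ωC) = 123 Ω
Branch 1 (R+jX_L): Z₁ = 14.0 + j52.8 Ω, |Z₁| = 54.6 Ω
Branch 2 (−jX_C): Z₂ = −j123 Ω
Parallel: Z = Z₁Z₂/(Z₁+Z₂), |Z| = 93.6 Ω, ∠Z = 63.9°
cos φ = cos(63.9°) = 0.440

0.440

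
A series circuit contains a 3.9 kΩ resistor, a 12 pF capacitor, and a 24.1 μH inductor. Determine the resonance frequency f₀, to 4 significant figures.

9.359 MHz

ω₀ = 1/√(LC) = 1/√(2.41e-05 × 1.2e-11) = 5.88e+07 rad/s
f₀ = ω₀/(2π) = 9.359 MHz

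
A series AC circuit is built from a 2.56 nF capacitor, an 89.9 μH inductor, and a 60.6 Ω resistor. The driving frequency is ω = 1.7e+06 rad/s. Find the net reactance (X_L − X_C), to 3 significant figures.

-76.9 Ω

X_L = ωL = 153 Ω
X_C = 1/(ωC) = 230 Ω
X = 153 − 230 = -76.9 Ω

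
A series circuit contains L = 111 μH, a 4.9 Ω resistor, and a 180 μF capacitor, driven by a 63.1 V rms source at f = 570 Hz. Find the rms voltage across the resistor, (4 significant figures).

ω = 2πf = 3581 rad/s
X_L = ωL = 0.3975 Ω
X_C = 1/(ωC) = 1.551 Ω
Net reactance X = X_L − X_C = -1.154 Ω
Z = 4.900 − j1.154 Ω
|Z| = √(4.900² + 1.154²) = 5.034 Ω
I = V/|Z| = 12.53 A
V_R = I·|Z_R| = 12.53 × 4.900 = 61.42 V

61.42 V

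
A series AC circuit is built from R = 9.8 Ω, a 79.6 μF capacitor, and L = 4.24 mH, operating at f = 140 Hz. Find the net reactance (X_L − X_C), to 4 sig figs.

-10.55 Ω

ω = 2πf = 879.6 rad/s
X_L = ωL = 3.730 Ω
X_C = 1/(ωC) = 14.28 Ω
X = 3.730 − 14.28 = -10.55 Ω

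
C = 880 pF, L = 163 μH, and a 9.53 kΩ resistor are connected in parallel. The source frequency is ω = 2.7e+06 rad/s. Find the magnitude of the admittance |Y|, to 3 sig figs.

X_L = ωL = 440 Ω
X_C = 1/(ωC) = 421 Ω
Parallel: admittances add. Y = 1/R + 1/(jωL) + jωC
Y = (0.000105 + j0.000104) S
|Y| = 0.000148 S → |Z| = 1/|Y| = 6780 Ω, ∠Z = −∠Y = -44.7°

148 μS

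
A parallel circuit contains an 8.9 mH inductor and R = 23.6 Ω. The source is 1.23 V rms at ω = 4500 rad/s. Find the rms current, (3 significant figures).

X_L = ωL = 40.0 Ω
Parallel: admittances add. Y = 1/R + 1/(jωL)
Y = (0.0424 − j0.0250) S
|Y| = 0.0492 S → |Z| = 1/|Y| = 20.3 Ω, ∠Z = −∠Y = 30.5°
I = V/|Z| = 1.23/20.3 = 60.5 mA

60.5 mA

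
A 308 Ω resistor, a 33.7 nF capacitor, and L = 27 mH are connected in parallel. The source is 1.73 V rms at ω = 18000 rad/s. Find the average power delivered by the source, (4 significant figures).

X_L = ωL = 486.0 Ω
X_C = 1/(ωC) = 1649 Ω
Parallel: admittances add. Y = 1/R + 1/(jωL) + jωC
Y = (0.003247 − j0.001451) S
|Y| = 0.003556 S → |Z| = 1/|Y| = 281.2 Ω, ∠Z = −∠Y = 24.08°
I = V/|Z| = 6.152 mA
P = VI cos φ = 1.73 × 0.006152 × cos(24.08°) = 9.717 mW

9.717 mW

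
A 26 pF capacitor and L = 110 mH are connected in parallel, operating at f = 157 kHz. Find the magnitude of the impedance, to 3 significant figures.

60900 Ω

ω = 2πf = 986500 rad/s
X_L = ωL = 109000 Ω
X_C = 1/(ωC) = 39000 Ω
Parallel: admittances add. Y = 1/(jωL) + jωC
Y = (0 + j1.64e-05) S
|Y| = 1.64e-05 S → |Z| = 1/|Y| = 60900 Ω, ∠Z = −∠Y = -90.0°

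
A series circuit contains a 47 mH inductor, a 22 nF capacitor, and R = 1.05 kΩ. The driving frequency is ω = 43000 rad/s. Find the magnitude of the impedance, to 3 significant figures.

X_L = ωL = 2020 Ω
X_C = 1/(ωC) = 1060 Ω
Net reactance X = X_L − X_C = 964 Ω
Z = 1050 + j964 Ω
|Z| = √(1050² + 964²) = 1430 Ω

1430 Ω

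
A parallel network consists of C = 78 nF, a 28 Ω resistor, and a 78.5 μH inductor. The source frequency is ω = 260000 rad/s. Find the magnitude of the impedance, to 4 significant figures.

X_L = ωL = 20.41 Ω
X_C = 1/(ωC) = 49.31 Ω
Parallel: admittances add. Y = 1/R + 1/(jωL) + jωC
Y = (0.03571 − j0.02872) S
|Y| = 0.04583 S → |Z| = 1/|Y| = 21.82 Ω, ∠Z = −∠Y = 38.80°

21.82 Ω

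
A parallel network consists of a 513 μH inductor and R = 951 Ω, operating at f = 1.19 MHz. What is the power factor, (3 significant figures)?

0.971

ω = 2πf = 7.477e+06 rad/s
X_L = ωL = 3840 Ω
Parallel: admittances add. Y = 1/R + 1/(jωL)
Y = (0.00105 − j0.000261) S
|Y| = 0.00108 S → |Z| = 1/|Y| = 923 Ω, ∠Z = −∠Y = 13.9°
cos φ = cos(13.9°) = 0.971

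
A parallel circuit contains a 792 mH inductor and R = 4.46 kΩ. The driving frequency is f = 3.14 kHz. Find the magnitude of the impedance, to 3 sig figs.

ω = 2πf = 19730 rad/s
X_L = ωL = 15600 Ω
Parallel: admittances add. Y = 1/R + 1/(jωL)
Y = (0.000224 − j6.4e-05) S
|Y| = 0.000233 S → |Z| = 1/|Y| = 4290 Ω, ∠Z = −∠Y = 15.9°

4290 Ω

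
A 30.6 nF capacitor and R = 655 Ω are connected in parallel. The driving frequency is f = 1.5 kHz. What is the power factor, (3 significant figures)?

ω = 2πf = 9425 rad/s
X_C = 1/(ωC) = 3470 Ω
Parallel: admittances add. Y = 1/R + jωC
Y = (0.00153 + j0.000288) S
|Y| = 0.00155 S → |Z| = 1/|Y| = 644 Ω, ∠Z = −∠Y = -10.7°
cos φ = cos(-10.7°) = 0.983

0.983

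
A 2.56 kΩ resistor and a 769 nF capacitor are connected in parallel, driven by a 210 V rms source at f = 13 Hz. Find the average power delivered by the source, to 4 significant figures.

17.23 W

ω = 2πf = 81.68 rad/s
X_C = 1/(ωC) = 15920 Ω
Parallel: admittances add. Y = 1/R + jωC
Y = (0.0003906 + j6.281e-05) S
|Y| = 0.0003956 S → |Z| = 1/|Y| = 2528 Ω, ∠Z = −∠Y = -9.135°
I = V/|Z| = 83.09 mA
P = VI cos φ = 210 × 0.08309 × cos(-9.135°) = 17.23 W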